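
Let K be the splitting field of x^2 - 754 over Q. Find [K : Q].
[K : Q] = 2

f(x) = x^2 - 754 factors as (x - √754)(x + √754). The splitting field is K = Q(√754). Since 754 is squarefree and > 1, it is not a perfect square, so x^2 - 754 is irreducible over Q and [Q(√754) : Q] = 2. Hence [K : Q] = 2.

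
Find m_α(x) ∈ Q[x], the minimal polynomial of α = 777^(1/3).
m_α(x) = x^3 - 777

α satisfies α^3 = 777, so x^3 - 777 annihilates α. By the rational root test, a rational root p/q (in lowest terms) of x^3 - 777 would satisfy p^3 = 777 q^3, forcing q = 1 and p^3 = 777; but 777 is not a perfect cube, contradiction. A monic cubic over Q with no rational root is irreducible (any nontrivial factorization would include a linear factor). Hence x^3 - 777 is the minimal polynomial of α, and in particular [Q(α):Q] = 3.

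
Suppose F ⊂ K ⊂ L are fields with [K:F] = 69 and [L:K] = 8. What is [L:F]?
[L:F] = 552

The tower law says that for any tower of field extensions F ⊂ K ⊂ L with finite degrees, [L:F] = [L:K] · [K:F]. Here this gives [L:F] = 8 · 69 = 552.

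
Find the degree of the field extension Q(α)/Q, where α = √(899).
[Q(α):Q] = 2

[Q(α):Q] equals the degree of the minimal polynomial of α. Here α^2 = 899 and x^2 - 899 is irreducible (d = 899 is squarefree, ≠ 1, hence not a square), so deg(m_α) = 2. Thus [Q(α):Q] = 2.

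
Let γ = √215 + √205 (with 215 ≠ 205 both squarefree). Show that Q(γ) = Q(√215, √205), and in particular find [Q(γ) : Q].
[Q(γ) : Q] = 4 (equivalently, Q(γ) = Q(√215, √205))

Obviously Q(γ) ⊆ Q(√215, √205), and [Q(√215, √205):Q] = 4 (since 215, 205 are distinct squarefree integers > 1 with 44075 not a perfect square). To show equality we compute the minimal polynomial of γ. From γ = √215 + √205: γ^2 = 215 + 2√(44075) + 205 = 420 + 2√(44075), so γ^2 - 420 = 2√(44075); squaring, (γ^2 - 420)^2 = 4·44075, i.e. γ^4 - 840γ^2 + 176400 - 176300 = 0, i.e. γ^4 - 840γ^2 + 100 = 0. So γ is a root of x^4 - 840x^2 + 100. This polynomial is irreducible over Q: it has no rational root (each ±√215 ± √205 is irrational), and any factorization into two quadratics over Q would force √(44075) ∈ Q (pairing opposite roots) or √215, √205 ∈ Q (other pairings), all impossible. Hence [Q(γ):Q] = 4 = [Q(√215, √205):Q], so Q(γ) = Q(√215, √205).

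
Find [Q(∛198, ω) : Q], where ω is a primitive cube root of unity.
[Q(∛198, ω) : Q] = 6

[Q(∛198):Q] = 3 (min poly x^3 - 198, irreducible since 198 is not a perfect cube). [Q(ω):Q] = 2 (min poly x^2 + x + 1). Since Q(∛198) ⊂ R and ω ∉ R, we have ω ∉ Q(∛198), so x^2 + x + 1 remains irreducible over Q(∛198) and [Q(∛198, ω) : Q(∛198)] = 2. By the tower law, [Q(∛198, ω) : Q] = 3 · 2 = 6. (In fact Q(∛198, ω) is the splitting field of x^3 - 198 over Q.)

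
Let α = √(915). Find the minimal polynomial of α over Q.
m_α(x) = x^2 - 915

α satisfies α^2 - 915 = 0, so x^2 - 915 annihilates α. Since d = 915 is squarefree and ≠ 1, it is not a perfect square in Q, so x^2 - 915 has no rational root and is therefore irreducible over Q (a degree-2 polynomial over a field is irreducible iff it has no root). Hence m_α(x) = x^2 - 915.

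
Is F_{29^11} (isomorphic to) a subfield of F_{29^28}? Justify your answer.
No: F_{29^11} is not a subfield of F_{29^28}

F_{p^m} embeds in F_{p^n} iff m | n. Here 11 ∤ 28 (since 28 = 2·11 + 6 with remainder 6 ≠ 0), so F_{29^11} is not a subfield of F_{29^28}. Equivalently: if it were, the tower law would give 11 = [F_{29^11}:F_29] dividing [F_{29^28}:F_29] = 28, contradiction.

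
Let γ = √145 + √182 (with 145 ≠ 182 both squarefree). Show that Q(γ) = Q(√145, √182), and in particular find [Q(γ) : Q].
[Q(γ) : Q] = 4 (equivalently, Q(γ) = Q(√145, √182))

Obviously Q(γ) ⊆ Q(√145, √182), and [Q(√145, √182):Q] = 4 (since 145, 182 are distinct squarefree integers > 1 with 26390 not a perfect square). To show equality we compute the minimal polynomial of γ. From γ = √145 + √182: γ^2 = 145 + 2√(26390) + 182 = 327 + 2√(26390), so γ^2 - 327 = 2√(26390); squaring, (γ^2 - 327)^2 = 4·26390, i.e. γ^4 - 654γ^2 + 106929 - 105560 = 0, i.e. γ^4 - 654γ^2 + 1369 = 0. So γ is a root of x^4 - 654x^2 + 1369. This polynomial is irreducible over Q: it has no rational root (each ±√145 ± √182 is irrational), and any factorization into two quadratics over Q would force √(26390) ∈ Q (pairing opposite roots) or √145, √182 ∈ Q (other pairings), all impossible. Hence [Q(γ):Q] = 4 = [Q(√145, √182):Q], so Q(γ) = Q(√145, √182).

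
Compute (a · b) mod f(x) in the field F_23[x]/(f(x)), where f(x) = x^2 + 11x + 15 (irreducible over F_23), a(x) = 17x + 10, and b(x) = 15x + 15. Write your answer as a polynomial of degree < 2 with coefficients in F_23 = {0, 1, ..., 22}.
a · b ≡ 15x + 5 (mod f(x))

Multiply in F_23[x]: a(x)·b(x) = (17x + 10)·(15x + 15) = 2x^2 + 14x + 12. This has degree ≥ 2, so divide by f(x) over F_23: 2x^2 + 14x + 12 = (2)·(x^2 + 11x + 15) + (15x + 5). Hence a·b ≡ 15x + 5 (mod f). (F_23[x]/(f) is a field with 23^2 = 529 elements since f is irreducible of degree 2.)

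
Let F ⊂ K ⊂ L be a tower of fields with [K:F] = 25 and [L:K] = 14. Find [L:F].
[L:F] = 350

The tower law says that for any tower of field extensions F ⊂ K ⊂ L with finite degrees, [L:F] = [L:K] · [K:F]. Here this gives [L:F] = 14 · 25 = 350.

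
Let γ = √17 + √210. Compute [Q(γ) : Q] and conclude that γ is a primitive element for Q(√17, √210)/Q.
[Q(γ) : Q] = 4 (equivalently, Q(γ) = Q(√17, √210))

Obviously Q(γ) ⊆ Q(√17, √210), and [Q(√17, √210):Q] = 4 (since 17, 210 are distinct squarefree integers > 1 with 3570 not a perfect square). To show equality we compute the minimal polynomial of γ. From γ = √17 + √210: γ^2 = 17 + 2√(3570) + 210 = 227 + 2√(3570), so γ^2 - 227 = 2√(3570); squaring, (γ^2 - 227)^2 = 4·3570, i.e. γ^4 - 454γ^2 + 51529 - 14280 = 0, i.e. γ^4 - 454γ^2 + 37249 = 0. So γ is a root of x^4 - 454x^2 + 37249. This polynomial is irreducible over Q: it has no rational root (each ±√17 ± √210 is irrational), and any factorization into two quadratics over Q would force √(3570) ∈ Q (pairing opposite roots) or √17, √210 ∈ Q (other pairings), all impossible. Hence [Q(γ):Q] = 4 = [Q(√17, √210):Q], so Q(γ) = Q(√17, √210).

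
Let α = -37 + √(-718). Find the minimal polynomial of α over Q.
m_α(x) = x^2 + 74x + 2087

From α + 37 = √(-718), squaring gives (α + 37)^2 = -718, i.e. α^2 + 74α + 1369 = -718, so α^2 + 74α + 2087 = 0. The discriminant of x^2 + 74x + 2087 is (74)^2 - 4·(2087) = 5476 - 8348 = -2872, and 4·(-718) is not a perfect square in Q since -718 is squarefree and ≠ 1. Hence x^2 + 74x + 2087 is irreducible over Q and is the minimal polynomial of α.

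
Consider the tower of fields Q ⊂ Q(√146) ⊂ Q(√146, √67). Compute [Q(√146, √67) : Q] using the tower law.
[Q(√146, √67) : Q] = 4

[Q(√146):Q] = 2 (min poly x^2 - 146, irreducible since 146 is squarefree > 1). For the top step, suppose √67 ∈ Q(√146), say √67 = c + d√146 with c, d ∈ Q. Squaring: 67 = c^2 + 146d^2 + 2cd√146. Since √146 ∉ Q this forces 2cd = 0. If d = 0 then √67 = c ∈ Q, contradicting 67 squarefree > 1. If c = 0 then 67 = 146d^2, so 146·67 = (146d)^2 is a perfect square in Q — but 146·67 = 9782 is not a perfect square (since 146 and 67 are distinct squarefree integers). Contradiction. Hence √67 ∉ Q(√146), so x^2 - 67 stays irreducible over Q(√146) and [Q(√146, √67) : Q(√146)] = 2. By the tower law, [Q(√146, √67) : Q] = 2 · 2 = 4.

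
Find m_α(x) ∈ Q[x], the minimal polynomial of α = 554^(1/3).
m_α(x) = x^3 - 554

α satisfies α^3 = 554, so x^3 - 554 annihilates α. By the rational root test, a rational root p/q (in lowest terms) of x^3 - 554 would satisfy p^3 = 554 q^3, forcing q = 1 and p^3 = 554; but 554 is not a perfect cube, contradiction. A monic cubic over Q with no rational root is irreducible (any nontrivial factorization would include a linear factor). Hence x^3 - 554 is the minimal polynomial of α, and in particular [Q(α):Q] = 3.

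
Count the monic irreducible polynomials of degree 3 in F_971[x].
There are 305165880 monic irreducible polynomials of degree 3 over F_971

Each element of F_{971^3} that lies in no proper subfield is a root of exactly one monic irreducible of degree 3 over F_971, and each such polynomial has 3 distinct roots in F_{971^3}. By Möbius inversion the count is N_971(3) = (1/3) Σ_{d|3} μ(3/d) · 971^d = (1/3)(μ(3)·971^1 + μ(1)·971^3) = 915497640/3 = 305165880.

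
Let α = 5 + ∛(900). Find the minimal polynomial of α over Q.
m_α(x) = x^3 - 15x^2 + 75x - 1025

Set β = α - 5 = ∛(900), so β^3 = 900. Then (α - 5)^3 - 900 = 0, i.e. α is a root of g(x) = (x - 5)^3 - 900 = x^3 - 15x^2 + 75x - 1025. Since g(x) = h(x - 5) where h(x) = x^3 - 900, and h is irreducible over Q (because 900 is not a perfect cube, so h has no rational root, and a monic cubic with no rational root is irreducible), g is also irreducible (irreducibility is preserved under the substitution x → x - 5). Hence m_α(x) = x^3 - 15x^2 + 75x - 1025.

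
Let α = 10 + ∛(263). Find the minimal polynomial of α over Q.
m_α(x) = x^3 - 30x^2 + 300x - 1263

Set β = α - 10 = ∛(263), so β^3 = 263. Then (α - 10)^3 - 263 = 0, i.e. α is a root of g(x) = (x - 10)^3 - 263 = x^3 - 30x^2 + 300x - 1263. Since g(x) = h(x - 10) where h(x) = x^3 - 263, and h is irreducible over Q (because 263 is not a perfect cube, so h has no rational root, and a monic cubic with no rational root is irreducible), g is also irreducible (irreducibility is preserved under the substitution x → x - 10). Hence m_α(x) = x^3 - 30x^2 + 300x - 1263.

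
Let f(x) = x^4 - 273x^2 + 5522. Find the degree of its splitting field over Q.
[K : Q] = 4

Solving the quadratic in x^2: x^2 = (273 ± √(273^2 - 4·5522))/2 = (273 ± √52441)/2 = (273 ± 229)/2, giving x^2 = 22 or x^2 = 251. So f(x) = (x^2 - 22)(x^2 - 251) and the roots of f are ±√22, ±√251. Hence the splitting field is K = Q(√22, √251). Since 22 and 251 are distinct squarefree integers > 1, their product 5522 is not a perfect square, so √251 ∉ Q(√22). By the tower law [K:Q] = [Q(√22,√251):Q(√22)] · [Q(√22):Q] = 2 · 2 = 4.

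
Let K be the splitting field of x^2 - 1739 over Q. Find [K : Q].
[K : Q] = 2

f(x) = x^2 - 1739 factors as (x - √1739)(x + √1739). The splitting field is K = Q(√1739). Since 1739 is squarefree and > 1, it is not a perfect square, so x^2 - 1739 is irreducible over Q and [Q(√1739) : Q] = 2. Hence [K : Q] = 2.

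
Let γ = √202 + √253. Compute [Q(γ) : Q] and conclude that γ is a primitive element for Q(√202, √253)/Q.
[Q(γ) : Q] = 4 (equivalently, Q(γ) = Q(√202, √253))

Obviously Q(γ) ⊆ Q(√202, √253), and [Q(√202, √253):Q] = 4 (since 202, 253 are distinct squarefree integers > 1 with 51106 not a perfect square). To show equality we compute the minimal polynomial of γ. From γ = √202 + √253: γ^2 = 202 + 2√(51106) + 253 = 455 + 2√(51106), so γ^2 - 455 = 2√(51106); squaring, (γ^2 - 455)^2 = 4·51106, i.e. γ^4 - 910γ^2 + 207025 - 204424 = 0, i.e. γ^4 - 910γ^2 + 2601 = 0. So γ is a root of x^4 - 910x^2 + 2601. This polynomial is irreducible over Q: it has no rational root (each ±√202 ± √253 is irrational), and any factorization into two quadratics over Q would force √(51106) ∈ Q (pairing opposite roots) or √202, √253 ∈ Q (other pairings), all impossible. Hence [Q(γ):Q] = 4 = [Q(√202, √253):Q], so Q(γ) = Q(√202, √253).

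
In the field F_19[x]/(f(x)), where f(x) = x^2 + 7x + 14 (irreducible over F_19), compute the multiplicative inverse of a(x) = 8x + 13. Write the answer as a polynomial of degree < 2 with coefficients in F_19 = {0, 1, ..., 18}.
a(x)^(-1) ≡ 13x + 1 (mod f(x))

Since f is irreducible over F_19, F_19[x]/(f) is a field and a(x) ≠ 0 has an inverse. Apply the extended Euclidean algorithm to f(x) and a(x) in F_19[x]: f(x) = (12x + 17)·a(x) + (2). The last nonzero remainder is the constant 2 = gcd(f, a) in F_19. Back-substituting through the division chain expresses 2 = s(x)·a(x) + t(x)·f(x) with s(x) ≡ 7x + 2 (mod f), so (7x + 2)·a(x) ≡ 2 (mod f). Multiplying by 2^(-1) ≡ 10 in F_19 gives a(x)^(-1) ≡ 10·(7x + 2) ≡ 13x + 1 (mod f). Check: (8x + 13)·(13x + 1) = 9x^2 + 6x + 13 ≡ 1 (mod x^2 + 7x + 14).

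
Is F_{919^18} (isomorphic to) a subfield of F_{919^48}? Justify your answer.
No: F_{919^18} is not a subfield of F_{919^48}

F_{p^m} embeds in F_{p^n} iff m | n. Here 18 ∤ 48 (since 48 = 2·18 + 12 with remainder 12 ≠ 0), so F_{919^18} is not a subfield of F_{919^48}. Equivalently: if it were, the tower law would give 18 = [F_{919^18}:F_919] dividing [F_{919^48}:F_919] = 48, contradiction.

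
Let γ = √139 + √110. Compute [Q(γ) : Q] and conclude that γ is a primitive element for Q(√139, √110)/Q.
[Q(γ) : Q] = 4 (equivalently, Q(γ) = Q(√139, √110))

Obviously Q(γ) ⊆ Q(√139, √110), and [Q(√139, √110):Q] = 4 (since 139, 110 are distinct squarefree integers > 1 with 15290 not a perfect square). To show equality we compute the minimal polynomial of γ. From γ = √139 + √110: γ^2 = 139 + 2√(15290) + 110 = 249 + 2√(15290), so γ^2 - 249 = 2√(15290); squaring, (γ^2 - 249)^2 = 4·15290, i.e. γ^4 - 498γ^2 + 62001 - 61160 = 0, i.e. γ^4 - 498γ^2 + 841 = 0. So γ is a root of x^4 - 498x^2 + 841. This polynomial is irreducible over Q: it has no rational root (each ±√139 ± √110 is irrational), and any factorization into two quadratics over Q would force √(15290) ∈ Q (pairing opposite roots) or √139, √110 ∈ Q (other pairings), all impossible. Hence [Q(γ):Q] = 4 = [Q(√139, √110):Q], so Q(γ) = Q(√139, √110).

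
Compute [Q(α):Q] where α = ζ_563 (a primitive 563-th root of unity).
[Q(α):Q] = 562

The minimal polynomial of ζ_563 over Q is the 563-th cyclotomic polynomial Φ_563(x), which is irreducible over Q and has degree φ(563) = 562. Hence [Q(α):Q] = φ(563) = 562.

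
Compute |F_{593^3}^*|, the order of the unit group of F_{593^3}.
|F_{593^3}^*| = 208527856

F_{593^3} has 593^3 = 208527857 elements; its multiplicative group consists of all nonzero elements, so |F_{593^3}^*| = 208527857 - 1 = 208527856. (It is cyclic since any finite subgroup of the multiplicative group of a field is cyclic.)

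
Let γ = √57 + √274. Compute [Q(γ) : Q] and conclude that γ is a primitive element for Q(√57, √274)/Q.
[Q(γ) : Q] = 4 (equivalently, Q(γ) = Q(√57, √274))

Obviously Q(γ) ⊆ Q(√57, √274), and [Q(√57, √274):Q] = 4 (since 57, 274 are distinct squarefree integers > 1 with 15618 not a perfect square). To show equality we compute the minimal polynomial of γ. From γ = √57 + √274: γ^2 = 57 + 2√(15618) + 274 = 331 + 2√(15618), so γ^2 - 331 = 2√(15618); squaring, (γ^2 - 331)^2 = 4·15618, i.e. γ^4 - 662γ^2 + 109561 - 62472 = 0, i.e. γ^4 - 662γ^2 + 47089 = 0. So γ is a root of x^4 - 662x^2 + 47089. This polynomial is irreducible over Q: it has no rational root (each ±√57 ± √274 is irrational), and any factorization into two quadratics over Q would force √(15618) ∈ Q (pairing opposite roots) or √57, √274 ∈ Q (other pairings), all impossible. Hence [Q(γ):Q] = 4 = [Q(√57, √274):Q], so Q(γ) = Q(√57, √274).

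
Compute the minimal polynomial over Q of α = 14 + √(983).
m_α(x) = x^2 - 28x - 787

From α - 14 = √(983), squaring gives (α - 14)^2 = 983, i.e. α^2 - 28α + 196 = 983, so α^2 - 28α - 787 = 0. The discriminant of x^2 - 28x - 787 is (-28)^2 - 4·(-787) = 784 + 3148 = 3932, and 4·(983) is not a perfect square in Q since 983 is squarefree and ≠ 1. Hence x^2 - 28x - 787 is irreducible over Q and is the minimal polynomial of α.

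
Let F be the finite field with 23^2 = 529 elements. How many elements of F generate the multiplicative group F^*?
There are φ(528) = 160 primitive elements

F_q^* is cyclic of order q - 1 = 528. A cyclic group of order m has exactly φ(m) generators. Here m = 528 = 2^4 · 3 · 11, so the number of primitive elements is φ(528) = 160.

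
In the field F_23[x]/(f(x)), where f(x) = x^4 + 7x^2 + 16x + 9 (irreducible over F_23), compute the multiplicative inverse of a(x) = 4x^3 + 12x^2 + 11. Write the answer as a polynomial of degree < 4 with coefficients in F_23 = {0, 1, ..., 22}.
a(x)^(-1) ≡ 22x^3 + 14x^2 + 8x + 11 (mod f(x))

Since f is irreducible over F_23, F_23[x]/(f) is a field and a(x) ≠ 0 has an inverse. Apply the extended Euclidean algorithm to f(x) and a(x) in F_23[x]: f(x) = (6x + 5)·a(x) + (16x^2 + 19x);  a(x) = (6x + 8)·(16x^2 + 19x) + (9x + 11);  (16x^2 + 19x) = (12x + 13)·(9x + 11) + (18). The last nonzero remainder is the constant 18 = gcd(f, a) in F_23. Back-substituting through the division chain expresses 18 = s(x)·a(x) + t(x)·f(x) with s(x) ≡ 5x^3 + 22x^2 + 6x + 14 (mod f), so (5x^3 + 22x^2 + 6x + 14)·a(x) ≡ 18 (mod f). Multiplying by 18^(-1) ≡ 9 in F_23 gives a(x)^(-1) ≡ 9·(5x^3 + 22x^2 + 6x + 14) ≡ 22x^3 + 14x^2 + 8x + 11 (mod f). Check: (4x^3 + 12x^2 + 11)·(22x^3 + 14x^2 + 8x + 11) = 19x^6 + 21x^5 + 16x^4 + 14x^3 + 10x^2 + 19x + 6 ≡ 1 (mod x^4 + 7x^2 + 16x + 9).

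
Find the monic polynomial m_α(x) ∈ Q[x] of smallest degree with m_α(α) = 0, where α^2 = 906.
m_α(x) = x^2 - 906

α satisfies α^2 - 906 = 0, so x^2 - 906 annihilates α. Since d = 906 is squarefree and ≠ 1, it is not a perfect square in Q, so x^2 - 906 has no rational root and is therefore irreducible over Q (a degree-2 polynomial over a field is irreducible iff it has no root). Hence m_α(x) = x^2 - 906.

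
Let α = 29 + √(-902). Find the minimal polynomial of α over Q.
m_α(x) = x^2 - 58x + 1743

From α - 29 = √(-902), squaring gives (α - 29)^2 = -902, i.e. α^2 - 58α + 841 = -902, so α^2 - 58α + 1743 = 0. The discriminant of x^2 - 58x + 1743 is (-58)^2 - 4·(1743) = 3364 - 6972 = -3608, and 4·(-902) is not a perfect square in Q since -902 is squarefree and ≠ 1. Hence x^2 - 58x + 1743 is irreducible over Q and is the minimal polynomial of α.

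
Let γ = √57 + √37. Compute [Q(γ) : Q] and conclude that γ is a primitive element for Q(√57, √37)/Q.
[Q(γ) : Q] = 4 (equivalently, Q(γ) = Q(√57, √37))

Obviously Q(γ) ⊆ Q(√57, √37), and [Q(√57, √37):Q] = 4 (since 57, 37 are distinct squarefree integers > 1 with 2109 not a perfect square). To show equality we compute the minimal polynomial of γ. From γ = √57 + √37: γ^2 = 57 + 2√(2109) + 37 = 94 + 2√(2109), so γ^2 - 94 = 2√(2109); squaring, (γ^2 - 94)^2 = 4·2109, i.e. γ^4 - 188γ^2 + 8836 - 8436 = 0, i.e. γ^4 - 188γ^2 + 400 = 0. So γ is a root of x^4 - 188x^2 + 400. This polynomial is irreducible over Q: it has no rational root (each ±√57 ± √37 is irrational), and any factorization into two quadratics over Q would force √(2109) ∈ Q (pairing opposite roots) or √57, √37 ∈ Q (other pairings), all impossible. Hence [Q(γ):Q] = 4 = [Q(√57, √37):Q], so Q(γ) = Q(√57, √37).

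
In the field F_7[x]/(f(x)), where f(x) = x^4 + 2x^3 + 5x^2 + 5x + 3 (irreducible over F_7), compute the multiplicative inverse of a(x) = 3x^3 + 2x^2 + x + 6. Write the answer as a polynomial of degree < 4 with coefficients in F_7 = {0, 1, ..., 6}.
a(x)^(-1) ≡ 2x^3 + 6x^2 + 3x + 3 (mod f(x))

Since f is irreducible over F_7, F_7[x]/(f) is a field and a(x) ≠ 0 has an inverse. Apply the extended Euclidean algorithm to f(x) and a(x) in F_7[x]: f(x) = (5x + 2)·a(x) + (3x^2 + x + 5);  a(x) = (x + 5)·(3x^2 + x + 5) + (5x + 2);  (3x^2 + x + 5) = (2x + 5)·(5x + 2) + (2). The last nonzero remainder is the constant 2 = gcd(f, a) in F_7. Back-substituting through the division chain expresses 2 = s(x)·a(x) + t(x)·f(x) with s(x) ≡ 4x^3 + 5x^2 + 6x + 6 (mod f), so (4x^3 + 5x^2 + 6x + 6)·a(x) ≡ 2 (mod f). Multiplying by 2^(-1) ≡ 4 in F_7 gives a(x)^(-1) ≡ 4·(4x^3 + 5x^2 + 6x + 6) ≡ 2x^3 + 6x^2 + 3x + 3 (mod f). Check: (3x^3 + 2x^2 + x + 6)·(2x^3 + 6x^2 + 3x + 3) = 6x^6 + x^5 + 2x^4 + 5x^3 + 3x^2 + 4 ≡ 1 (mod x^4 + 2x^3 + 5x^2 + 5x + 3).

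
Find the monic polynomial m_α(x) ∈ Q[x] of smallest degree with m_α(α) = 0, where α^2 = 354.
m_α(x) = x^2 - 354

α satisfies α^2 - 354 = 0, so x^2 - 354 annihilates α. Since d = 354 is squarefree and ≠ 1, it is not a perfect square in Q, so x^2 - 354 has no rational root and is therefore irreducible over Q (a degree-2 polynomial over a field is irreducible iff it has no root). Hence m_α(x) = x^2 - 354.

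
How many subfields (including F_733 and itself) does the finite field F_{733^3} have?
F_{733^3} has 2 subfields

The subfields of F_{p^n} are exactly the fields F_{p^d} for d | n (each is the fixed field of the unique index-d subgroup of Gal(F_{p^n}/F_p) ≅ Z/nZ). The divisors of n = 3 are {1, 3}, giving 2 subfields: F_{733^1}, F_{733^3}.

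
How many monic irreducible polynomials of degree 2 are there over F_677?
There are 228826 monic irreducible polynomials of degree 2 over F_677

Each element of F_{677^2} that lies in no proper subfield is a root of exactly one monic irreducible of degree 2 over F_677, and each such polynomial has 2 distinct roots in F_{677^2}. By Möbius inversion the count is N_677(2) = (1/2) Σ_{d|2} μ(2/d) · 677^d = (1/2)(μ(2)·677^1 + μ(1)·677^2) = 457652/2 = 228826.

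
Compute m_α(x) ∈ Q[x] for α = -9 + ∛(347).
m_α(x) = x^3 + 27x^2 + 243x + 382

Set β = α + 9 = ∛(347), so β^3 = 347. Then (α + 9)^3 - 347 = 0, i.e. α is a root of g(x) = (x + 9)^3 - 347 = x^3 + 27x^2 + 243x + 382. Since g(x) = h(x + 9) where h(x) = x^3 - 347, and h is irreducible over Q (because 347 is not a perfect cube, so h has no rational root, and a monic cubic with no rational root is irreducible), g is also irreducible (irreducibility is preserved under the substitution x → x + 9). Hence m_α(x) = x^3 + 27x^2 + 243x + 382.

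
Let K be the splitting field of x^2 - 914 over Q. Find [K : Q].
[K : Q] = 2

f(x) = x^2 - 914 factors as (x - √914)(x + √914). The splitting field is K = Q(√914). Since 914 is squarefree and > 1, it is not a perfect square, so x^2 - 914 is irreducible over Q and [Q(√914) : Q] = 2. Hence [K : Q] = 2.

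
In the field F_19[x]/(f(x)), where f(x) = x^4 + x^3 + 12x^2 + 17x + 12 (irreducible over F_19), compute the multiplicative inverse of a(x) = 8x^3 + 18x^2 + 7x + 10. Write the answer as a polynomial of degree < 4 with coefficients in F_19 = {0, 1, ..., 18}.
a(x)^(-1) ≡ 14x^3 + 13x^2 + 12x + 16 (mod f(x))

Since f is irreducible over F_19, F_19[x]/(f) is a field and a(x) ≠ 0 has an inverse. Apply the extended Euclidean algorithm to f(x) and a(x) in F_19[x]: f(x) = (12x + 4)·a(x) + (8x^2 + 2x + 10);  a(x) = (x + 2)·(8x^2 + 2x + 10) + (12x + 9);  (8x^2 + 2x + 10) = (7x + 6)·(12x + 9) + (13). The last nonzero remainder is the constant 13 = gcd(f, a) in F_19. Back-substituting through the division chain expresses 13 = s(x)·a(x) + t(x)·f(x) with s(x) ≡ 11x^3 + 17x^2 + 4x + 18 (mod f), so (11x^3 + 17x^2 + 4x + 18)·a(x) ≡ 13 (mod f). Multiplying by 13^(-1) ≡ 3 in F_19 gives a(x)^(-1) ≡ 3·(11x^3 + 17x^2 + 4x + 18) ≡ 14x^3 + 13x^2 + 12x + 16 (mod f). Check: (8x^3 + 18x^2 + 7x + 10)·(14x^3 + 13x^2 + 12x + 16) = 17x^6 + 14x^5 + 10x^4 + 5x^3 + 8x^2 + 4x + 8 ≡ 1 (mod x^4 + x^3 + 12x^2 + 17x + 12).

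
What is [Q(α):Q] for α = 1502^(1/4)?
[Q(α):Q] = 4

α is a root of x^4 - 1502. By Eisenstein's criterion at the prime p = 2 (which divides the constant term 1502 but p^2 = 4 does not, since 1502 is squarefree), x^4 - 1502 is irreducible over Q. Hence [Q(α):Q] = 4.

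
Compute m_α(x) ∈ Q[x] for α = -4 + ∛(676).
m_α(x) = x^3 + 12x^2 + 48x - 612

Set β = α + 4 = ∛(676), so β^3 = 676. Then (α + 4)^3 - 676 = 0, i.e. α is a root of g(x) = (x + 4)^3 - 676 = x^3 + 12x^2 + 48x - 612. Since g(x) = h(x + 4) where h(x) = x^3 - 676, and h is irreducible over Q (because 676 is not a perfect cube, so h has no rational root, and a monic cubic with no rational root is irreducible), g is also irreducible (irreducibility is preserved under the substitution x → x + 4). Hence m_α(x) = x^3 + 12x^2 + 48x - 612.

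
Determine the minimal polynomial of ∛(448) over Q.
m_α(x) = x^3 - 448

α satisfies α^3 = 448, so x^3 - 448 annihilates α. By the rational root test, a rational root p/q (in lowest terms) of x^3 - 448 would satisfy p^3 = 448 q^3, forcing q = 1 and p^3 = 448; but 448 is not a perfect cube, contradiction. A monic cubic over Q with no rational root is irreducible (any nontrivial factorization would include a linear factor). Hence x^3 - 448 is the minimal polynomial of α, and in particular [Q(α):Q] = 3.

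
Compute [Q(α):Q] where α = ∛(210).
[Q(α):Q] = 3

The minimal polynomial of α is x^3 - 210, irreducible over Q since 210 is not a perfect cube (so x^3 - 210 has no rational root). Hence [Q(α):Q] = deg(m_α) = 3.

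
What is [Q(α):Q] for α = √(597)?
[Q(α):Q] = 2

[Q(α):Q] equals the degree of the minimal polynomial of α. Here α^2 = 597 and x^2 - 597 is irreducible (d = 597 is squarefree, ≠ 1, hence not a square), so deg(m_α) = 2. Thus [Q(α):Q] = 2.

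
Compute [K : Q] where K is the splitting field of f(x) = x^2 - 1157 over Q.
[K : Q] = 2

f(x) = x^2 - 1157 factors as (x - √1157)(x + √1157). The splitting field is K = Q(√1157). Since 1157 is squarefree and > 1, it is not a perfect square, so x^2 - 1157 is irreducible over Q and [Q(√1157) : Q] = 2. Hence [K : Q] = 2.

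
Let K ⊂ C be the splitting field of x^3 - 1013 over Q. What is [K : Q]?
[K : Q] = 6

The roots of x^3 - 1013 are ∛1013, ω∛1013, ω^2∛1013 where ω = e^(2πi/3) is a primitive cube root of unity, so K = Q(∛1013, ω). Now [Q(∛1013):Q] = 3 (since 1013 is not a perfect cube, x^3 - 1013 is irreducible) and [Q(ω):Q] = 2. Both 2 and 3 divide [K:Q], and [K:Q] ≤ 3·2 = 6, so [K:Q] = 6. (Equivalently: Q(∛1013) ⊂ R but ω ∉ R, so [K : Q(∛1013)] = 2.)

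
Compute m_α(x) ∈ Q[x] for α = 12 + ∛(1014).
m_α(x) = x^3 - 36x^2 + 432x - 2742

Set β = α - 12 = ∛(1014), so β^3 = 1014. Then (α - 12)^3 - 1014 = 0, i.e. α is a root of g(x) = (x - 12)^3 - 1014 = x^3 - 36x^2 + 432x - 2742. Since g(x) = h(x - 12) where h(x) = x^3 - 1014, and h is irreducible over Q (because 1014 is not a perfect cube, so h has no rational root, and a monic cubic with no rational root is irreducible), g is also irreducible (irreducibility is preserved under the substitution x → x - 12). Hence m_α(x) = x^3 - 36x^2 + 432x - 2742.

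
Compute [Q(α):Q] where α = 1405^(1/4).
[Q(α):Q] = 4

α is a root of x^4 - 1405. By Eisenstein's criterion at the prime p = 5 (which divides the constant term 1405 but p^2 = 25 does not, since 1405 is squarefree), x^4 - 1405 is irreducible over Q. Hence [Q(α):Q] = 4.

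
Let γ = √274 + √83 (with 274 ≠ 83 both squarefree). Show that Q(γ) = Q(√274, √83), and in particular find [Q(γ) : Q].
[Q(γ) : Q] = 4 (equivalently, Q(γ) = Q(√274, √83))

Obviously Q(γ) ⊆ Q(√274, √83), and [Q(√274, √83):Q] = 4 (since 274, 83 are distinct squarefree integers > 1 with 22742 not a perfect square). To show equality we compute the minimal polynomial of γ. From γ = √274 + √83: γ^2 = 274 + 2√(22742) + 83 = 357 + 2√(22742), so γ^2 - 357 = 2√(22742); squaring, (γ^2 - 357)^2 = 4·22742, i.e. γ^4 - 714γ^2 + 127449 - 90968 = 0, i.e. γ^4 - 714γ^2 + 36481 = 0. So γ is a root of x^4 - 714x^2 + 36481. This polynomial is irreducible over Q: it has no rational root (each ±√274 ± √83 is irrational), and any factorization into two quadratics over Q would force √(22742) ∈ Q (pairing opposite roots) or √274, √83 ∈ Q (other pairings), all impossible. Hence [Q(γ):Q] = 4 = [Q(√274, √83):Q], so Q(γ) = Q(√274, √83).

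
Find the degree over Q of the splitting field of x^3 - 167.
[K : Q] = 6

The roots of x^3 - 167 are ∛167, ω∛167, ω^2∛167 where ω = e^(2πi/3) is a primitive cube root of unity, so K = Q(∛167, ω). Now [Q(∛167):Q] = 3 (since 167 is not a perfect cube, x^3 - 167 is irreducible) and [Q(ω):Q] = 2. Both 2 and 3 divide [K:Q], and [K:Q] ≤ 3·2 = 6, so [K:Q] = 6. (Equivalently: Q(∛167) ⊂ R but ω ∉ R, so [K : Q(∛167)] = 2.)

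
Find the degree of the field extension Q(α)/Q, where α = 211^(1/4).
[Q(α):Q] = 4

α is a root of x^4 - 211. By Eisenstein's criterion at the prime p = 211 (which divides the constant term 211 but p^2 = 44521 does not, since 211 is squarefree), x^4 - 211 is irreducible over Q. Hence [Q(α):Q] = 4.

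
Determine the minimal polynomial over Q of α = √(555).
m_α(x) = x^2 - 555

α satisfies α^2 - 555 = 0, so x^2 - 555 annihilates α. Since d = 555 is squarefree and ≠ 1, it is not a perfect square in Q, so x^2 - 555 has no rational root and is therefore irreducible over Q (a degree-2 polynomial over a field is irreducible iff it has no root). Hence m_α(x) = x^2 - 555.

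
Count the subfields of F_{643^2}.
F_{643^2} has 2 subfields

The subfields of F_{p^n} are exactly the fields F_{p^d} for d | n (each is the fixed field of the unique index-d subgroup of Gal(F_{p^n}/F_p) ≅ Z/nZ). The divisors of n = 2 are {1, 2}, giving 2 subfields: F_{643^1}, F_{643^2}.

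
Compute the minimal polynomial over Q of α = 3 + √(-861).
m_α(x) = x^2 - 6x + 870

From α - 3 = √(-861), squaring gives (α - 3)^2 = -861, i.e. α^2 - 6α + 9 = -861, so α^2 - 6α + 870 = 0. The discriminant of x^2 - 6x + 870 is (-6)^2 - 4·(870) = 36 - 3480 = -3444, and 4·(-861) is not a perfect square in Q since -861 is squarefree and ≠ 1. Hence x^2 - 6x + 870 is irreducible over Q and is the minimal polynomial of α.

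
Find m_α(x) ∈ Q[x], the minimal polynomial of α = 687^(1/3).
m_α(x) = x^3 - 687

α satisfies α^3 = 687, so x^3 - 687 annihilates α. By the rational root test, a rational root p/q (in lowest terms) of x^3 - 687 would satisfy p^3 = 687 q^3, forcing q = 1 and p^3 = 687; but 687 is not a perfect cube, contradiction. A monic cubic over Q with no rational root is irreducible (any nontrivial factorization would include a linear factor). Hence x^3 - 687 is the minimal polynomial of α, and in particular [Q(α):Q] = 3.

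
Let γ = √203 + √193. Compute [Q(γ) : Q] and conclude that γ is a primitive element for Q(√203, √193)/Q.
[Q(γ) : Q] = 4 (equivalently, Q(γ) = Q(√203, √193))

Obviously Q(γ) ⊆ Q(√203, √193), and [Q(√203, √193):Q] = 4 (since 203, 193 are distinct squarefree integers > 1 with 39179 not a perfect square). To show equality we compute the minimal polynomial of γ. From γ = √203 + √193: γ^2 = 203 + 2√(39179) + 193 = 396 + 2√(39179), so γ^2 - 396 = 2√(39179); squaring, (γ^2 - 396)^2 = 4·39179, i.e. γ^4 - 792γ^2 + 156816 - 156716 = 0, i.e. γ^4 - 792γ^2 + 100 = 0. So γ is a root of x^4 - 792x^2 + 100. This polynomial is irreducible over Q: it has no rational root (each ±√203 ± √193 is irrational), and any factorization into two quadratics over Q would force √(39179) ∈ Q (pairing opposite roots) or √203, √193 ∈ Q (other pairings), all impossible. Hence [Q(γ):Q] = 4 = [Q(√203, √193):Q], so Q(γ) = Q(√203, √193).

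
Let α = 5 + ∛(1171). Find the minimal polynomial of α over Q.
m_α(x) = x^3 - 15x^2 + 75x - 1296

Set β = α - 5 = ∛(1171), so β^3 = 1171. Then (α - 5)^3 - 1171 = 0, i.e. α is a root of g(x) = (x - 5)^3 - 1171 = x^3 - 15x^2 + 75x - 1296. Since g(x) = h(x - 5) where h(x) = x^3 - 1171, and h is irreducible over Q (because 1171 is not a perfect cube, so h has no rational root, and a monic cubic with no rational root is irreducible), g is also irreducible (irreducibility is preserved under the substitution x → x - 5). Hence m_α(x) = x^3 - 15x^2 + 75x - 1296.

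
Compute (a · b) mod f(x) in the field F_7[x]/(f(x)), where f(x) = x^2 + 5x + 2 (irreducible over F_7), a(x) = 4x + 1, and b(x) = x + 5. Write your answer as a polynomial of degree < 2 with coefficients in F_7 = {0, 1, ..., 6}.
a · b ≡ x + 4 (mod f(x))

Multiply in F_7[x]: a(x)·b(x) = (4x + 1)·(x + 5) = 4x^2 + 5. This has degree ≥ 2, so divide by f(x) over F_7: 4x^2 + 5 = (4)·(x^2 + 5x + 2) + (x + 4). Hence a·b ≡ x + 4 (mod f). (F_7[x]/(f) is a field with 7^2 = 49 elements since f is irreducible of degree 2.)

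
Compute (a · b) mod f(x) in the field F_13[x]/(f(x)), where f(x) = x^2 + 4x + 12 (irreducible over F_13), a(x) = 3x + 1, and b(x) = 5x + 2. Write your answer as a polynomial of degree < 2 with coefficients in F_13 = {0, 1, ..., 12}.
a · b ≡ 3x + 4 (mod f(x))

Multiply in F_13[x]: a(x)·b(x) = (3x + 1)·(5x + 2) = 2x^2 + 11x + 2. This has degree ≥ 2, so divide by f(x) over F_13: 2x^2 + 11x + 2 = (2)·(x^2 + 4x + 12) + (3x + 4). Hence a·b ≡ 3x + 4 (mod f). (F_13[x]/(f) is a field with 13^2 = 169 elements since f is irreducible of degree 2.)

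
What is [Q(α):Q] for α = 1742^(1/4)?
[Q(α):Q] = 4

α is a root of x^4 - 1742. By Eisenstein's criterion at the prime p = 2 (which divides the constant term 1742 but p^2 = 4 does not, since 1742 is squarefree), x^4 - 1742 is irreducible over Q. Hence [Q(α):Q] = 4.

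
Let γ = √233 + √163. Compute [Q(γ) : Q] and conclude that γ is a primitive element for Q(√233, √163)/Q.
[Q(γ) : Q] = 4 (equivalently, Q(γ) = Q(√233, √163))

Obviously Q(γ) ⊆ Q(√233, √163), and [Q(√233, √163):Q] = 4 (since 233, 163 are distinct squarefree integers > 1 with 37979 not a perfect square). To show equality we compute the minimal polynomial of γ. From γ = √233 + √163: γ^2 = 233 + 2√(37979) + 163 = 396 + 2√(37979), so γ^2 - 396 = 2√(37979); squaring, (γ^2 - 396)^2 = 4·37979, i.e. γ^4 - 792γ^2 + 156816 - 151916 = 0, i.e. γ^4 - 792γ^2 + 4900 = 0. So γ is a root of x^4 - 792x^2 + 4900. This polynomial is irreducible over Q: it has no rational root (each ±√233 ± √163 is irrational), and any factorization into two quadratics over Q would force √(37979) ∈ Q (pairing opposite roots) or √233, √163 ∈ Q (other pairings), all impossible. Hence [Q(γ):Q] = 4 = [Q(√233, √163):Q], so Q(γ) = Q(√233, √163).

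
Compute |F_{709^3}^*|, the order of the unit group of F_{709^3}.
|F_{709^3}^*| = 356400828

F_{709^3} has 709^3 = 356400829 elements; its multiplicative group consists of all nonzero elements, so |F_{709^3}^*| = 356400829 - 1 = 356400828. (It is cyclic since any finite subgroup of the multiplicative group of a field is cyclic.)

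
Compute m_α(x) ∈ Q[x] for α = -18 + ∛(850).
m_α(x) = x^3 + 54x^2 + 972x + 4982

Set β = α + 18 = ∛(850), so β^3 = 850. Then (α + 18)^3 - 850 = 0, i.e. α is a root of g(x) = (x + 18)^3 - 850 = x^3 + 54x^2 + 972x + 4982. Since g(x) = h(x + 18) where h(x) = x^3 - 850, and h is irreducible over Q (because 850 is not a perfect cube, so h has no rational root, and a monic cubic with no rational root is irreducible), g is also irreducible (irreducibility is preserved under the substitution x → x + 18). Hence m_α(x) = x^3 + 54x^2 + 972x + 4982.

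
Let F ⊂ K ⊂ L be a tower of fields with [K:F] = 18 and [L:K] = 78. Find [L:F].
[L:F] = 1404

The tower law says that for any tower of field extensions F ⊂ K ⊂ L with finite degrees, [L:F] = [L:K] · [K:F]. Here this gives [L:F] = 78 · 18 = 1404.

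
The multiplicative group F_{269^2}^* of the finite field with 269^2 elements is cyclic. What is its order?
|F_{269^2}^*| = 72360

F_{269^2} has 269^2 = 72361 elements; its multiplicative group consists of all nonzero elements, so |F_{269^2}^*| = 72361 - 1 = 72360. (It is cyclic since any finite subgroup of the multiplicative group of a field is cyclic.)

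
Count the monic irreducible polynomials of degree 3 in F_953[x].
There are 288507408 monic irreducible polynomials of degree 3 over F_953

Each element of F_{953^3} that lies in no proper subfield is a root of exactly one monic irreducible of degree 3 over F_953, and each such polynomial has 3 distinct roots in F_{953^3}. By Möbius inversion the count is N_953(3) = (1/3) Σ_{d|3} μ(3/d) · 953^d = (1/3)(μ(3)·953^1 + μ(1)·953^3) = 865522224/3 = 288507408.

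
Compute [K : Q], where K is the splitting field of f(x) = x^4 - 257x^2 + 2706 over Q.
[K : Q] = 4

Solving the quadratic in x^2: x^2 = (257 ± √(257^2 - 4·2706))/2 = (257 ± √55225)/2 = (257 ± 235)/2, giving x^2 = 246 or x^2 = 11. So f(x) = (x^2 - 246)(x^2 - 11) and the roots of f are ±√246, ±√11. Hence the splitting field is K = Q(√246, √11). Since 246 and 11 are distinct squarefree integers > 1, their product 2706 is not a perfect square, so √11 ∉ Q(√246). By the tower law [K:Q] = [Q(√246,√11):Q(√246)] · [Q(√246):Q] = 2 · 2 = 4.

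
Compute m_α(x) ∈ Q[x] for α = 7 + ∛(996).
m_α(x) = x^3 - 21x^2 + 147x - 1339

Set β = α - 7 = ∛(996), so β^3 = 996. Then (α - 7)^3 - 996 = 0, i.e. α is a root of g(x) = (x - 7)^3 - 996 = x^3 - 21x^2 + 147x - 1339. Since g(x) = h(x - 7) where h(x) = x^3 - 996, and h is irreducible over Q (because 996 is not a perfect cube, so h has no rational root, and a monic cubic with no rational root is irreducible), g is also irreducible (irreducibility is preserved under the substitution x → x - 7). Hence m_α(x) = x^3 - 21x^2 + 147x - 1339.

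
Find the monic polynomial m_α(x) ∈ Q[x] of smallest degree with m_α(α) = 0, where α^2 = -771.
m_α(x) = x^2 + 771

α satisfies α^2 + 771 = 0, so x^2 + 771 annihilates α. Since d = -771 is squarefree and ≠ 1, it is not a perfect square in Q, so x^2 + 771 has no rational root and is therefore irreducible over Q (a degree-2 polynomial over a field is irreducible iff it has no root). Hence m_α(x) = x^2 + 771.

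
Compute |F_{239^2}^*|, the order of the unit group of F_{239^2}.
|F_{239^2}^*| = 57120

F_{239^2} has 239^2 = 57121 elements; its multiplicative group consists of all nonzero elements, so |F_{239^2}^*| = 57121 - 1 = 57120. (It is cyclic since any finite subgroup of the multiplicative group of a field is cyclic.)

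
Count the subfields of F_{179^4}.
F_{179^4} has 3 subfields

The subfields of F_{p^n} are exactly the fields F_{p^d} for d | n (each is the fixed field of the unique index-d subgroup of Gal(F_{p^n}/F_p) ≅ Z/nZ). The divisors of n = 4 are {1, 2, 4}, giving 3 subfields: F_{179^1}, F_{179^2}, F_{179^4}.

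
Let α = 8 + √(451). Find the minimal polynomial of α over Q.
m_α(x) = x^2 - 16x - 387

From α - 8 = √(451), squaring gives (α - 8)^2 = 451, i.e. α^2 - 16α + 64 = 451, so α^2 - 16α - 387 = 0. The discriminant of x^2 - 16x - 387 is (-16)^2 - 4·(-387) = 256 + 1548 = 1804, and 4·(451) is not a perfect square in Q since 451 is squarefree and ≠ 1. Hence x^2 - 16x - 387 is irreducible over Q and is the minimal polynomial of α.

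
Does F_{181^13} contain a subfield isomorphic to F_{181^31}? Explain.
No: F_{181^31} is not a subfield of F_{181^13}

F_{p^m} embeds in F_{p^n} iff m | n. Here 31 ∤ 13 (since 13 = 0·31 + 13 with remainder 13 ≠ 0), so F_{181^31} is not a subfield of F_{181^13}. Equivalently: if it were, the tower law would give 31 = [F_{181^31}:F_181] dividing [F_{181^13}:F_181] = 13, contradiction.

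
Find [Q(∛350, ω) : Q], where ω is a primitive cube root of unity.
[Q(∛350, ω) : Q] = 6

[Q(∛350):Q] = 3 (min poly x^3 - 350, irreducible since 350 is not a perfect cube). [Q(ω):Q] = 2 (min poly x^2 + x + 1). Since Q(∛350) ⊂ R and ω ∉ R, we have ω ∉ Q(∛350), so x^2 + x + 1 remains irreducible over Q(∛350) and [Q(∛350, ω) : Q(∛350)] = 2. By the tower law, [Q(∛350, ω) : Q] = 3 · 2 = 6. (In fact Q(∛350, ω) is the splitting field of x^3 - 350 over Q.)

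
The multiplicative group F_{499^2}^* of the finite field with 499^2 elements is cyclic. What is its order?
|F_{499^2}^*| = 249000

F_{499^2} has 499^2 = 249001 elements; its multiplicative group consists of all nonzero elements, so |F_{499^2}^*| = 249001 - 1 = 249000. (It is cyclic since any finite subgroup of the multiplicative group of a field is cyclic.)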